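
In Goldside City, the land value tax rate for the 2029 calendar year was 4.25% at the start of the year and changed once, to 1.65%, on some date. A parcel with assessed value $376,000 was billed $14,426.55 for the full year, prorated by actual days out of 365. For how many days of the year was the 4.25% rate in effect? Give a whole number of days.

Let d = days at the first rate; then 365 − d days at the second rate.
$376,000 × [4.25%·d + 1.65%·(365−d)] / 365 = $14,426.55
Solving gives d = 307, so the new rate took effect on November 4, 2029.

307 days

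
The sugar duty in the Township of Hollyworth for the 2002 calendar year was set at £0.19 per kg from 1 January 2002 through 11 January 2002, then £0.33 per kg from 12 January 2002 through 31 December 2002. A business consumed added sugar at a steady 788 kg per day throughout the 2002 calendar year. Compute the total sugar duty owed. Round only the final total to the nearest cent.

1 January – 11 January 2002: 11 days × 788 kg/day = 8,668 kg at £0.19/kg → £1,646.92
12 January – 31 December 2002: 354 days × 788 kg/day = 278,952 kg at £0.33/kg → £92,054.16

£93,701.08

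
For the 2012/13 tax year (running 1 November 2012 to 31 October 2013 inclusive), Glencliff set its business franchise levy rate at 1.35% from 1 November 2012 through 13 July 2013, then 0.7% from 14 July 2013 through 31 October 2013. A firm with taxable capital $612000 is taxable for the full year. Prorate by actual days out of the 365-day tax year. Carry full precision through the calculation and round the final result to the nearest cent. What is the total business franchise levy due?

1 November 2012 – 13 July 2013: 255 days at 1.35% → $612000 × 1.35% × 255/365 = $5772.0822
14 July – 31 October 2013: 110 days at 0.7% → $612000 × 0.7% × 110/365 = $1291.0685
Total = $7063.1507

$7063.15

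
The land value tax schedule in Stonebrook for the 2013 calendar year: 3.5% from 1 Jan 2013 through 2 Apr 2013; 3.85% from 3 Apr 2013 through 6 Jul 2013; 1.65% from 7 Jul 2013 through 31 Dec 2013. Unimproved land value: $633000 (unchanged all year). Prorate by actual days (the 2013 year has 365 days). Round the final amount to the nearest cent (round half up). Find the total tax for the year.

1 Jan – 2 Apr 2013: 92 days at 3.5% → $633000 × 3.5% × 92/365 = $5584.2740
3 Apr – 6 Jul 2013: 95 days at 3.85% → $633000 × 3.85% × 95/365 = $6343.0068
7 Jul – 31 Dec 2013: 178 days at 1.65% → $633000 × 1.65% × 178/365 = $5093.4822
Total = $17020.7630

$17020.76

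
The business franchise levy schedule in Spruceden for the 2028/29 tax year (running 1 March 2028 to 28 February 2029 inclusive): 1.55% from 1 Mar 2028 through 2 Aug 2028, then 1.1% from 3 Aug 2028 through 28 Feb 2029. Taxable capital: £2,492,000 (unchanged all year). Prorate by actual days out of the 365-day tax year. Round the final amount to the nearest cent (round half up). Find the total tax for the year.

1 Mar – 2 Aug 2028: 155 days at 1.55% → £2,492,000 × 1.55% × 155/365 = £16,402.8219
3 Aug 2028 – 28 Feb 2029: 210 days at 1.1% → £2,492,000 × 1.1% × 210/365 = £15,771.2877
Total = £32,174.1096

£32,174.11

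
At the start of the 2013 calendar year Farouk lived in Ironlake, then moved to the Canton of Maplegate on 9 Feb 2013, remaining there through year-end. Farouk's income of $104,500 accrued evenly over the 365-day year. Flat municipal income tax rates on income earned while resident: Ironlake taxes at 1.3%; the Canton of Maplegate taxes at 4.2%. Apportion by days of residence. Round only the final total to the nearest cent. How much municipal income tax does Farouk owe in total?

Ironlake, 1 Jan – 8 Feb 2013: 39 days → $104,500 × 1.3% × 39/365 = $145.1548
The Canton of Maplegate, 9 Feb – 31 Dec 2013: 326 days → $104,500 × 4.2% × 326/365 = $3,920.0384
Total = $4,065.1932

$4,065.19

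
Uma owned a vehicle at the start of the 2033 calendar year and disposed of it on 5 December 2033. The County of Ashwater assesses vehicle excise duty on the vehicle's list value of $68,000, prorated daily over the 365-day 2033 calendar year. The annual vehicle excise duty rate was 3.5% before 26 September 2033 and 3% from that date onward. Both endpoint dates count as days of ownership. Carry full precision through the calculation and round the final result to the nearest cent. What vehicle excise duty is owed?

1 January – 25 September 2033: 268 days at 3.5% → $68,000 × 3.5% × 268/365 = $1,747.5068
26 September – 5 December 2033: 71 days at 3% → $68,000 × 3% × 71/365 = $396.8219
Total = $2,144.3288

$2,144.33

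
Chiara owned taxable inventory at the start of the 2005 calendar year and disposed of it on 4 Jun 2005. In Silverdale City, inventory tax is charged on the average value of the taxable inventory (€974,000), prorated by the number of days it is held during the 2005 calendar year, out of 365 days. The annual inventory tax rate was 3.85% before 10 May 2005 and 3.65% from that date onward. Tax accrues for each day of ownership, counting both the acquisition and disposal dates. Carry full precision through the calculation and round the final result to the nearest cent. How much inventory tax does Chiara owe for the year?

1 Jan – 9 May 2005: 129 days at 3.85% → €974,000 × 3.85% × 129/365 = €13,253.0712
10 May – 4 Jun 2005: 26 days at 3.65% → €974,000 × 3.65% × 26/365 = €2,532.4000
Total = €15,785.4712

€15,785.47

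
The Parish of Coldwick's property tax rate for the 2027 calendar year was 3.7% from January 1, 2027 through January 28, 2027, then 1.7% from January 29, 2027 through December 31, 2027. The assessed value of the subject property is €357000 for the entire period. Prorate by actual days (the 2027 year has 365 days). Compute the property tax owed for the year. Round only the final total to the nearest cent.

January 1 – January 28, 2027: 28 days at 3.7% → €357000 × 3.7% × 28/365 = €1013.2932
January 29 – December 31, 2027: 337 days at 1.7% → €357000 × 1.7% × 337/365 = €5603.4329
Total = €6616.7260

€6616.73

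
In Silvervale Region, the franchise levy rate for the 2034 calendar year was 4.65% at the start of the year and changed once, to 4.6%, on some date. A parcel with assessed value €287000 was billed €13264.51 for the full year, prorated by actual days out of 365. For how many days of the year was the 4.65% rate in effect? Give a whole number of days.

159 days

Let d = days at the first rate; then 365 − d days at the second rate.
€287000 × [4.65%·d + 4.6%·(365−d)] / 365 = €13264.51
Solving gives d = 159, so the new rate took effect on 9 June 2034.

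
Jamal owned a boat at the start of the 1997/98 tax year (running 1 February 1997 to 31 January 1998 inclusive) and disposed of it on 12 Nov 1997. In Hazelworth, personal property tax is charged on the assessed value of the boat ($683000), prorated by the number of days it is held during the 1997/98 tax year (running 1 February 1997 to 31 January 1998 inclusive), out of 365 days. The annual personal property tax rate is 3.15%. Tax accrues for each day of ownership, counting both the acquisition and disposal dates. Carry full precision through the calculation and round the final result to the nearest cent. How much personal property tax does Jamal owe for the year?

$16798.99

Days held (1 Feb – 12 Nov 1997): 285 out of 365
Tax = $683000 × 3.15% × 285/365 = $16798.9932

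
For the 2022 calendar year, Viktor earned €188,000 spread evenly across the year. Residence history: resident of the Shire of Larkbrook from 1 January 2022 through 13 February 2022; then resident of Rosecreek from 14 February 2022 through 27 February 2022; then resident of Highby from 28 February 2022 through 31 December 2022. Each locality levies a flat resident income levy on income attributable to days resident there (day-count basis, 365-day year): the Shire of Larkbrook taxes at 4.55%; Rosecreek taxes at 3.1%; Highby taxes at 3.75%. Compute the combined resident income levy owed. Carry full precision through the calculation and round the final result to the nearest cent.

The Shire of Larkbrook, 1 January – 13 February 2022: 44 days → €188,000 × 4.55% × 44/365 = €1,031.1671
Rosecreek, 14 February – 27 February 2022: 14 days → €188,000 × 3.1% × 14/365 = €223.5397
Highby, 28 February – 31 December 2022: 307 days → €188,000 × 3.75% × 307/365 = €5,929.7260
Total = €7,184.4329

€7,184.43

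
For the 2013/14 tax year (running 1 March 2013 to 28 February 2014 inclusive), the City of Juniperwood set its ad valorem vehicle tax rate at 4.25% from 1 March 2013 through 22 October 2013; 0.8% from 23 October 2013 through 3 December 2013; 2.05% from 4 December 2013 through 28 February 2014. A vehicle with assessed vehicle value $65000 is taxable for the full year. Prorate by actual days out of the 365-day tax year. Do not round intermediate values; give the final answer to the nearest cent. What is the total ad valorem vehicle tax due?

1 March – 22 October 2013: 236 days at 4.25% → $65000 × 4.25% × 236/365 = $1786.1644
23 October – 3 December 2013: 42 days at 0.8% → $65000 × 0.8% × 42/365 = $59.8356
4 December 2013 – 28 February 2014: 87 days at 2.05% → $65000 × 2.05% × 87/365 = $317.6096
Total = $2163.6096

$2163.61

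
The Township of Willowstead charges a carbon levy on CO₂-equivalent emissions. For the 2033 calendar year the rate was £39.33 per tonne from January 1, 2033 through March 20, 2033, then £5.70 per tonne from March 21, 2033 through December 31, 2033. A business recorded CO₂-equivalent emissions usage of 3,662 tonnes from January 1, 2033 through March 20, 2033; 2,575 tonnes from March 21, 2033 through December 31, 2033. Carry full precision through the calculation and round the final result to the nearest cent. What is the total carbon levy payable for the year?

January 1 – March 20, 2033: 3,662 tonnes at £39.33/tonne → £144,026.46
March 21 – December 31, 2033: 2,575 tonnes at £5.70/tonne → £14,677.50

£158,703.96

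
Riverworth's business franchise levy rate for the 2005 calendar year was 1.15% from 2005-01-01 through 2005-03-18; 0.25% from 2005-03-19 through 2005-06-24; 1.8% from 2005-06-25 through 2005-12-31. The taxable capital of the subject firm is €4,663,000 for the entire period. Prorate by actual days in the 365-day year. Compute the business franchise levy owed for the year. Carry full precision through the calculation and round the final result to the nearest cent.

€58,134.20

2005-01-01 to 2005-03-18: 77 days at 1.15% → €4,663,000 × 1.15% × 77/365 = €11,312.5658
2005-03-19 to 2005-06-24: 98 days at 0.25% → €4,663,000 × 0.25% × 98/365 = €3,129.9589
2005-06-25 to 2005-12-31: 190 days at 1.8% → €4,663,000 × 1.8% × 190/365 = €43,691.6712
Total = €58,134.1959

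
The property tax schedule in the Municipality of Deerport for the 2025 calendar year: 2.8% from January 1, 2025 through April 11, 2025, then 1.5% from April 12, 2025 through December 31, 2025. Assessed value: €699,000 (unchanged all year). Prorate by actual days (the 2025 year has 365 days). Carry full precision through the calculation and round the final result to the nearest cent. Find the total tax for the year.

January 1 – April 11, 2025: 101 days at 2.8% → €699,000 × 2.8% × 101/365 = €5,415.8137
April 12 – December 31, 2025: 264 days at 1.5% → €699,000 × 1.5% × 264/365 = €7,583.6712
Total = €12,999.4849

€12,999.48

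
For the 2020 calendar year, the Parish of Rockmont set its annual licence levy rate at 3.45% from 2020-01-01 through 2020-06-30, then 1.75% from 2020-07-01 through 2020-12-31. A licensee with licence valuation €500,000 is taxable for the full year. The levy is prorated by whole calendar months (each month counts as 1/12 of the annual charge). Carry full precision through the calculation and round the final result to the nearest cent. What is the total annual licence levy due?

2020-01-01 to 2020-06-30: 6 months at 3.45% → €500,000 × 3.45% × 6/12 = €8,625.0000
2020-07-01 to 2020-12-31: 6 months at 1.75% → €500,000 × 1.75% × 6/12 = €4,375.0000
Total = €13,000.0000

€13,000.00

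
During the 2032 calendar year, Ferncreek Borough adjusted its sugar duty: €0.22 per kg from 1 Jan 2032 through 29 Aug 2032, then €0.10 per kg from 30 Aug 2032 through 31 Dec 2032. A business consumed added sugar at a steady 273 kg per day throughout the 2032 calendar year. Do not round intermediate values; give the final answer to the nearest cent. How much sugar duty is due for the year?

€17,919.72

1 Jan – 29 Aug 2032: 242 days × 273 kg/day = 66,066 kg at €0.22/kg → €14,534.52
30 Aug – 31 Dec 2032: 124 days × 273 kg/day = 33,852 kg at €0.10/kg → €3,385.20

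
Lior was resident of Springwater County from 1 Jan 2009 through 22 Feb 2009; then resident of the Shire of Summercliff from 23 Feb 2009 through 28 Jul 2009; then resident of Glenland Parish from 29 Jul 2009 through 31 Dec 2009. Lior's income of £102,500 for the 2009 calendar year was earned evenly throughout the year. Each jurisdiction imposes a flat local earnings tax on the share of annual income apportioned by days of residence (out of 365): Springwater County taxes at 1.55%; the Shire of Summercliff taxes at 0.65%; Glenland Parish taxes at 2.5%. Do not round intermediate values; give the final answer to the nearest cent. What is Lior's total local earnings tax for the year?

Springwater County, 1 Jan – 22 Feb 2009: 53 days → £102,500 × 1.55% × 53/365 = £230.6952
The Shire of Summercliff, 23 Feb – 28 Jul 2009: 156 days → £102,500 × 0.65% × 156/365 = £284.7534
Glenland Parish, 29 Jul – 31 Dec 2009: 156 days → £102,500 × 2.5% × 156/365 = £1,095.2055
Total = £1,610.6541

£1,610.65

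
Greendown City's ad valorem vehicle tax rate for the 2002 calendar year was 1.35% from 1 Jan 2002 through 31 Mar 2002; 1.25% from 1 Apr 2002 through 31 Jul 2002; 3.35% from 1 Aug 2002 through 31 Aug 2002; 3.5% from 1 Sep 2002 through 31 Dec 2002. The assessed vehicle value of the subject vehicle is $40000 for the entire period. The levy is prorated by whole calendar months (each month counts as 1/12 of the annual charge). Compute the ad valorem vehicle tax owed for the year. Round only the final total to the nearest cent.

1 Jan – 31 Mar 2002: 3 months at 1.35% → $40000 × 1.35% × 3/12 = $135.0000
1 Apr – 31 Jul 2002: 4 months at 1.25% → $40000 × 1.25% × 4/12 = $166.6667
1 Aug – 31 Aug 2002: 1 month at 3.35% → $40000 × 3.35% × 1/12 = $111.6667
1 Sep – 31 Dec 2002: 4 months at 3.5% → $40000 × 3.5% × 4/12 = $466.6667
Total = $880.0000

$880.00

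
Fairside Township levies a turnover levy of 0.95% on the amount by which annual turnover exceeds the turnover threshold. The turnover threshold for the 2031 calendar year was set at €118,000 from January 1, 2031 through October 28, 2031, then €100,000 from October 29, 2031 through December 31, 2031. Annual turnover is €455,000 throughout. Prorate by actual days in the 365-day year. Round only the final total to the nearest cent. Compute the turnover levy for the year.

€3,231.48

January 1 – October 28, 2031: 301 days, exemption €118,000 → (€455,000 − €118,000) × 0.95% × 301/365 = €2,640.1411
October 29 – December 31, 2031: 64 days, exemption €100,000 → (€455,000 − €100,000) × 0.95% × 64/365 = €591.3425
Total = €3,231.4836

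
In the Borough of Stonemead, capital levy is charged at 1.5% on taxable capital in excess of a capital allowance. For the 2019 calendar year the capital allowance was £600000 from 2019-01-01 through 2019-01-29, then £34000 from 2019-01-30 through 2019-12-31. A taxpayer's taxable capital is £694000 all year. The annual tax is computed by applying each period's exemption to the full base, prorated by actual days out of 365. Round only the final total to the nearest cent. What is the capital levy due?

2019-01-01 to 2019-01-29: 29 days, exemption £600000 → (£694000 − £600000) × 1.5% × 29/365 = £112.0274
2019-01-30 to 2019-12-31: 336 days, exemption £34000 → (£694000 − £34000) × 1.5% × 336/365 = £9113.4247
Total = £9225.4521

£9225.45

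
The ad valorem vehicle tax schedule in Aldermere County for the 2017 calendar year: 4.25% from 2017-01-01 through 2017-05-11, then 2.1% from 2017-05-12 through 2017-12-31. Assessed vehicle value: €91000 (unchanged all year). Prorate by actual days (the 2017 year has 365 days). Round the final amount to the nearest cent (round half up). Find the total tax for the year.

€2613.20

2017-01-01 to 2017-05-11: 131 days at 4.25% → €91000 × 4.25% × 131/365 = €1388.0616
2017-05-12 to 2017-12-31: 234 days at 2.1% → €91000 × 2.1% × 234/365 = €1225.1342
Total = €2613.1959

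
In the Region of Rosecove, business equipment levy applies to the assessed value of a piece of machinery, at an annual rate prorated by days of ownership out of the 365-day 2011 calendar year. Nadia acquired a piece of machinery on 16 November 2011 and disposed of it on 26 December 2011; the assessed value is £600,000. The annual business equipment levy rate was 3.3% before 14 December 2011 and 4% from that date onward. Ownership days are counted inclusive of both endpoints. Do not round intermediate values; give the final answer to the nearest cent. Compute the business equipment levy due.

£2,373.70

16 November – 13 December 2011: 28 days at 3.3% → £600,000 × 3.3% × 28/365 = £1,518.9041
14 December – 26 December 2011: 13 days at 4% → £600,000 × 4% × 13/365 = £854.7945
Total = £2,373.6986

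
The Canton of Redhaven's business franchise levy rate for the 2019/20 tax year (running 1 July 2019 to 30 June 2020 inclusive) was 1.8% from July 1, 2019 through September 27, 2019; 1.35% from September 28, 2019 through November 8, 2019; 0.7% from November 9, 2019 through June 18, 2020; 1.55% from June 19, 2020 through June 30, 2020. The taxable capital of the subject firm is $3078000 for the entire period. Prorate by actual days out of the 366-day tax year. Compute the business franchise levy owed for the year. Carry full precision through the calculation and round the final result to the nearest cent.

July 1 – September 27, 2019: 89 days at 1.8% → $3078000 × 1.8% × 89/366 = $13472.5574
September 28 – November 8, 2019: 42 days at 1.35% → $3078000 × 1.35% × 42/366 = $4768.3770
November 9, 2019 – June 18, 2020: 223 days at 0.7% → $3078000 × 0.7% × 223/366 = $13127.7541
June 19 – June 30, 2020: 12 days at 1.55% → $3078000 × 1.55% × 12/366 = $1564.2295
Total = $32932.9180

$32932.92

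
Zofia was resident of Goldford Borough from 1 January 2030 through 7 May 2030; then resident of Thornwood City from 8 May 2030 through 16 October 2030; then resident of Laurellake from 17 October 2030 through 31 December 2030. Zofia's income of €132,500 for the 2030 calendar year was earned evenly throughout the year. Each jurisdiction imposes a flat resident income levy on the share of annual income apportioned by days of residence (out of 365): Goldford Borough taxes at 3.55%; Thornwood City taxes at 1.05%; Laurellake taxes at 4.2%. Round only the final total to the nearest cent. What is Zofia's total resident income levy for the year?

€3,412.87

Goldford Borough, 1 January – 7 May 2030: 127 days → €132,500 × 3.55% × 127/365 = €1,636.6473
Thornwood City, 8 May – 16 October 2030: 162 days → €132,500 × 1.05% × 162/365 = €617.4863
Laurellake, 17 October – 31 December 2030: 76 days → €132,500 × 4.2% × 76/365 = €1,158.7397
Total = €3,412.8733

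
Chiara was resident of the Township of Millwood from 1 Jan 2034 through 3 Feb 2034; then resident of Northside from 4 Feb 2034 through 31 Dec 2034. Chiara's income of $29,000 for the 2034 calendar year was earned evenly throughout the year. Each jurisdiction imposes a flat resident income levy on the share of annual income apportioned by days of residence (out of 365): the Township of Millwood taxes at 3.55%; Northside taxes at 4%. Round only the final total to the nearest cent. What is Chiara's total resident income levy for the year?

The Township of Millwood, 1 Jan – 3 Feb 2034: 34 days → $29,000 × 3.55% × 34/365 = $95.8986
Northside, 4 Feb – 31 Dec 2034: 331 days → $29,000 × 4% × 331/365 = $1,051.9452
Total = $1,147.8438

$1,147.84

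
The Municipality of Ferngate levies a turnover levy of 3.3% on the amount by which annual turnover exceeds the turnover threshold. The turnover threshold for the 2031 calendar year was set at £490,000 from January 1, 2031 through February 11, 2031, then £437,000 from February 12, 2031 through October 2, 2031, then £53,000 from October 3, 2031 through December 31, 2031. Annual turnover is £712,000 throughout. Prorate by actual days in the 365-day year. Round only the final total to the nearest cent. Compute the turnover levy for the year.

January 1 – February 11, 2031: 42 days, exemption £490,000 → (£712,000 − £490,000) × 3.3% × 42/365 = £842.9918
February 12 – October 2, 2031: 233 days, exemption £437,000 → (£712,000 − £437,000) × 3.3% × 233/365 = £5,793.0822
October 3 – December 31, 2031: 90 days, exemption £53,000 → (£712,000 − £53,000) × 3.3% × 90/365 = £5,362.2740
Total = £11,998.3479

£11,998.35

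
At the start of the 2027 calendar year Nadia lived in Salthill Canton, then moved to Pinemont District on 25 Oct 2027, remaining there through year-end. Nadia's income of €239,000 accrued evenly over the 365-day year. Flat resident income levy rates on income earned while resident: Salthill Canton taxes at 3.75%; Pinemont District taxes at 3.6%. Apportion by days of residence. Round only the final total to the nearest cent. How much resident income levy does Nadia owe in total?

€8,895.71

Salthill Canton, 1 Jan – 24 Oct 2027: 297 days → €239,000 × 3.75% × 297/365 = €7,292.7740
Pinemont District, 25 Oct – 31 Dec 2027: 68 days → €239,000 × 3.6% × 68/365 = €1,602.9370
Total = €8,895.7110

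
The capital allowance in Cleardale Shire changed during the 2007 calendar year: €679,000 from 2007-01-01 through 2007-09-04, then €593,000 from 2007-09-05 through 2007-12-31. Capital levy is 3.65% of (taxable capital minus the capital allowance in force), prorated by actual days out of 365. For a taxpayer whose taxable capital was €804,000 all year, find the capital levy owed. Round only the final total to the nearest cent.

€5,577.30

2007-01-01 to 2007-09-04: 247 days, exemption €679,000 → (€804,000 − €679,000) × 3.65% × 247/365 = €3,087.5000
2007-09-05 to 2007-12-31: 118 days, exemption €593,000 → (€804,000 − €593,000) × 3.65% × 118/365 = €2,489.8000
Total = €5,577.3000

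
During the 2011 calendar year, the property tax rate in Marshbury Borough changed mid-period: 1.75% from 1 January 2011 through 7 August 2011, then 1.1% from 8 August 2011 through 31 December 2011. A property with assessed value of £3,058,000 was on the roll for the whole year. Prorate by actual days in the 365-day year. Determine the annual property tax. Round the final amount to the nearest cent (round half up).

£45,564.20

1 January – 7 August 2011: 219 days at 1.75% → £3,058,000 × 1.75% × 219/365 = £32,109.0000
8 August – 31 December 2011: 146 days at 1.1% → £3,058,000 × 1.1% × 146/365 = £13,455.2000
Total = £45,564.2000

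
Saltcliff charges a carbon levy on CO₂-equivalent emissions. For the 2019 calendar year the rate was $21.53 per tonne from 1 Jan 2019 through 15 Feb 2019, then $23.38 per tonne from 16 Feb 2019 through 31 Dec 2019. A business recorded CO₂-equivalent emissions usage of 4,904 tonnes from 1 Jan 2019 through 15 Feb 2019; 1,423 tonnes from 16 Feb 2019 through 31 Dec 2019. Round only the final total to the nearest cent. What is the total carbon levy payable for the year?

1 Jan – 15 Feb 2019: 4,904 tonnes at $21.53/tonne → $105,583.12
16 Feb – 31 Dec 2019: 1,423 tonnes at $23.38/tonne → $33,269.74

$138,852.86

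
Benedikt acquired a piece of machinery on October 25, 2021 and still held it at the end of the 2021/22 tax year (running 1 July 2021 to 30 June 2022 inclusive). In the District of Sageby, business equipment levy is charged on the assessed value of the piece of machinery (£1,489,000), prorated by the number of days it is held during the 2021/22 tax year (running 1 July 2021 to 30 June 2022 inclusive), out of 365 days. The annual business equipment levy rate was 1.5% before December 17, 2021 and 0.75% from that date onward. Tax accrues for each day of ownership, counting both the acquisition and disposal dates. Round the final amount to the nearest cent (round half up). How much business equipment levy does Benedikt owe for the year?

£9,239.96

October 25 – December 16, 2021: 53 days at 1.5% → £1,489,000 × 1.5% × 53/365 = £3,243.1644
December 17, 2021 – June 30, 2022: 196 days at 0.75% → £1,489,000 × 0.75% × 196/365 = £5,996.7945
Total = £9,239.9589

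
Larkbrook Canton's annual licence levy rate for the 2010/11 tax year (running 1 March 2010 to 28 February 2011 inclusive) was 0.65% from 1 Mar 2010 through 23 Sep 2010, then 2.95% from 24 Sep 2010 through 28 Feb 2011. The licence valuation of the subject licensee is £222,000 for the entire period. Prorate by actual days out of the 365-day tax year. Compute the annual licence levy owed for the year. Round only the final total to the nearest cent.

1 Mar – 23 Sep 2010: 207 days at 0.65% → £222,000 × 0.65% × 207/365 = £818.3589
24 Sep 2010 – 28 Feb 2011: 158 days at 2.95% → £222,000 × 2.95% × 158/365 = £2,834.9096
Total = £3,653.2685

£3,653.27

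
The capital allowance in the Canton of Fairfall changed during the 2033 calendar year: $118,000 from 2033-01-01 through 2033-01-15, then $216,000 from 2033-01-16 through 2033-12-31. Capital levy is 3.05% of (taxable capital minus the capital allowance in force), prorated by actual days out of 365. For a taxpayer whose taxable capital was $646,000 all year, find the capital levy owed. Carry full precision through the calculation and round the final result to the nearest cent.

$13,237.84

2033-01-01 to 2033-01-15: 15 days, exemption $118,000 → ($646,000 − $118,000) × 3.05% × 15/365 = $661.8082
2033-01-16 to 2033-12-31: 350 days, exemption $216,000 → ($646,000 − $216,000) × 3.05% × 350/365 = $12,576.0274
Total = $13,237.8356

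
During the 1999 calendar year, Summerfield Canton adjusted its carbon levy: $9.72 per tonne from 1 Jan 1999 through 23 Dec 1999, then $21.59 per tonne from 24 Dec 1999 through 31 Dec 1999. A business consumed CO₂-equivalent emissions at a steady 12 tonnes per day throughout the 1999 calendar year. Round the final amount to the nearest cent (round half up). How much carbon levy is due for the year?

1 Jan – 23 Dec 1999: 357 days × 12 tonnes/day = 4,284 tonnes at $9.72/tonne → $41,640.48
24 Dec – 31 Dec 1999: 8 days × 12 tonnes/day = 96 tonnes at $21.59/tonne → $2,072.64

$43,713.12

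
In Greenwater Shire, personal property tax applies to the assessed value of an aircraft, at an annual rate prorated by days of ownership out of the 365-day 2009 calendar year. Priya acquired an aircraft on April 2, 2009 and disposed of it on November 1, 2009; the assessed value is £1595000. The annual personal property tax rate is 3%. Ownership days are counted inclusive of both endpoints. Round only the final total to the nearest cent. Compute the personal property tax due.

£28054.52

Days held (April 2 – November 1, 2009): 214 out of 365
Tax = £1595000 × 3% × 214/365 = £28054.5205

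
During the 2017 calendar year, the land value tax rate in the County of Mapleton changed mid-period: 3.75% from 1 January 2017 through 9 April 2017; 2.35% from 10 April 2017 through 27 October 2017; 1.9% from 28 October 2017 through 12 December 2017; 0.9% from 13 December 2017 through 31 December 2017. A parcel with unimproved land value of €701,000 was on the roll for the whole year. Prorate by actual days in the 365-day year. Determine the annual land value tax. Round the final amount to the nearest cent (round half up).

€18,208.72

1 January – 9 April 2017: 99 days at 3.75% → €701,000 × 3.75% × 99/365 = €7,130.0342
10 April – 27 October 2017: 201 days at 2.35% → €701,000 × 2.35% × 201/365 = €9,071.7082
28 October – 12 December 2017: 46 days at 1.9% → €701,000 × 1.9% × 46/365 = €1,678.5589
13 December – 31 December 2017: 19 days at 0.9% → €701,000 × 0.9% × 19/365 = €328.4137
Total = €18,208.7151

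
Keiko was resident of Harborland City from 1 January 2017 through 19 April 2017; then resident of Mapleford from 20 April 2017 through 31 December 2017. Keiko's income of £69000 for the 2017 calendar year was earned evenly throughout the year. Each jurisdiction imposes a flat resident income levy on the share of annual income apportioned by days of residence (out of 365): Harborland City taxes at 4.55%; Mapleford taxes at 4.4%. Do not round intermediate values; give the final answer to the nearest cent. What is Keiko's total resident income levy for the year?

£3066.91

Harborland City, 1 January – 19 April 2017: 109 days → £69000 × 4.55% × 109/365 = £937.5493
Mapleford, 20 April – 31 December 2017: 256 days → £69000 × 4.4% × 256/365 = £2129.3589
Total = £3066.9082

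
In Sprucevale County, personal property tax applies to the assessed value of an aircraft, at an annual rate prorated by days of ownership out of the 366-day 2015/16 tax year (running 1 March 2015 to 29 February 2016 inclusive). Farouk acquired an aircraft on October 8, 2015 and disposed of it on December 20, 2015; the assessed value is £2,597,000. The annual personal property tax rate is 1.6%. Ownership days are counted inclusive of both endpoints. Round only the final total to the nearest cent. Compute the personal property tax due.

£8,401.22

Days held (October 8 – December 20, 2015): 74 out of 366
Tax = £2,597,000 × 1.6% × 74/366 = £8,401.2240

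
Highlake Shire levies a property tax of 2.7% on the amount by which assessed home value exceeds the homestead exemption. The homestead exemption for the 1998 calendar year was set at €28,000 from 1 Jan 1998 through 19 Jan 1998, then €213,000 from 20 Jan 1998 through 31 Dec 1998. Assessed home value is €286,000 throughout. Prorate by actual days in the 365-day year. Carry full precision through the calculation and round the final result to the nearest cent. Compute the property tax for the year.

€2,231.01

1 Jan – 19 Jan 1998: 19 days, exemption €28,000 → (€286,000 − €28,000) × 2.7% × 19/365 = €362.6137
20 Jan – 31 Dec 1998: 346 days, exemption €213,000 → (€286,000 − €213,000) × 2.7% × 346/365 = €1,868.4000
Total = €2,231.0137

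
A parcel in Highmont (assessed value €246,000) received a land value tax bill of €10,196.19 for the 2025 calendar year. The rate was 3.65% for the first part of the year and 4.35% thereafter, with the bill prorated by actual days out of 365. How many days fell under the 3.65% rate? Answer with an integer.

Let d = days at the first rate; then 365 − d days at the second rate.
€246,000 × [3.65%·d + 4.35%·(365−d)] / 365 = €10,196.19
Solving gives d = 107, so the new rate took effect on 18 Apr 2025.

107 days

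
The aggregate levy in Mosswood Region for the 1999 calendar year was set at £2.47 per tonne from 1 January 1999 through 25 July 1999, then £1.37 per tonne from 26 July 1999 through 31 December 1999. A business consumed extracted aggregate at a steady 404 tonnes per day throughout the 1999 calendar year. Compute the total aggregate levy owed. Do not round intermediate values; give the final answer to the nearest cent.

£293566.60

1 January – 25 July 1999: 206 days × 404 tonnes/day = 83,224 tonnes at £2.47/tonne → £205563.28
26 July – 31 December 1999: 159 days × 404 tonnes/day = 64,236 tonnes at £1.37/tonne → £88003.32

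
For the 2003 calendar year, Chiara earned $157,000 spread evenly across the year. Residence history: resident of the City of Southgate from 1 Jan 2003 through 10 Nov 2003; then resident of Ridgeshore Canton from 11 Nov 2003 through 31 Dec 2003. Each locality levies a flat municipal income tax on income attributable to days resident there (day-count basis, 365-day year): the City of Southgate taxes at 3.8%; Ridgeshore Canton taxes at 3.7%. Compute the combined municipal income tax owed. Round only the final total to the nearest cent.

The City of Southgate, 1 Jan – 10 Nov 2003: 314 days → $157,000 × 3.8% × 314/365 = $5,132.3945
Ridgeshore Canton, 11 Nov – 31 Dec 2003: 51 days → $157,000 × 3.7% × 51/365 = $811.6685
Total = $5,944.0630

$5,944.06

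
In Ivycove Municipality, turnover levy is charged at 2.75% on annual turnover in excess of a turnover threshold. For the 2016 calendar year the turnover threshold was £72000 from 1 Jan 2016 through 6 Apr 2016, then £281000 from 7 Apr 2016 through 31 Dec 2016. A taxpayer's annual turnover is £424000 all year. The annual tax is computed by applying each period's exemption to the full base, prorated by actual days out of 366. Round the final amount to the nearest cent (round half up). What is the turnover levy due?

£5455.74

1 Jan – 6 Apr 2016: 97 days, exemption £72000 → (£424000 − £72000) × 2.75% × 97/366 = £2565.4645
7 Apr – 31 Dec 2016: 269 days, exemption £281000 → (£424000 − £281000) × 2.75% × 269/366 = £2890.2801
Total = £5455.7445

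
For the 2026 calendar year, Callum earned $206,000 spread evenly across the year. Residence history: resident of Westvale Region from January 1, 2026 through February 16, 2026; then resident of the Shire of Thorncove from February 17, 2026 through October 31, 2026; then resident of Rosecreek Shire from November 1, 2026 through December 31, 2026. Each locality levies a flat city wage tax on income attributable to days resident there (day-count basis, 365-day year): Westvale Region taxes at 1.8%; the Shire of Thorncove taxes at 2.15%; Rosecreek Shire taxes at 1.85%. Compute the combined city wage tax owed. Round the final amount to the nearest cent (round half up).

Westvale Region, January 1 – February 16, 2026: 47 days → $206,000 × 1.8% × 47/365 = $477.4685
The Shire of Thorncove, February 17 – October 31, 2026: 257 days → $206,000 × 2.15% × 257/365 = $3,118.5014
Rosecreek Shire, November 1 – December 31, 2026: 61 days → $206,000 × 1.85% × 61/365 = $636.9068
Total = $4,232.8767

$4,232.88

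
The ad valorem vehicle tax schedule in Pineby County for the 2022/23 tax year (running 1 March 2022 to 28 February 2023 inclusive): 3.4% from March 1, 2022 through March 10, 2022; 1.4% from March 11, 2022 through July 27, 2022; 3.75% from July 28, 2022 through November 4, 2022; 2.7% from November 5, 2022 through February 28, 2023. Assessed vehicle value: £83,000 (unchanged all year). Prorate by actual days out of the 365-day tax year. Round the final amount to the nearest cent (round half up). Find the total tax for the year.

March 1 – March 10, 2022: 10 days at 3.4% → £83,000 × 3.4% × 10/365 = £77.3151
March 11 – July 27, 2022: 139 days at 1.4% → £83,000 × 1.4% × 139/365 = £442.5151
July 28 – November 4, 2022: 100 days at 3.75% → £83,000 × 3.75% × 100/365 = £852.7397
November 5, 2022 – February 28, 2023: 116 days at 2.7% → £83,000 × 2.7% × 116/365 = £712.2082
Total = £2,084.7781

£2,084.78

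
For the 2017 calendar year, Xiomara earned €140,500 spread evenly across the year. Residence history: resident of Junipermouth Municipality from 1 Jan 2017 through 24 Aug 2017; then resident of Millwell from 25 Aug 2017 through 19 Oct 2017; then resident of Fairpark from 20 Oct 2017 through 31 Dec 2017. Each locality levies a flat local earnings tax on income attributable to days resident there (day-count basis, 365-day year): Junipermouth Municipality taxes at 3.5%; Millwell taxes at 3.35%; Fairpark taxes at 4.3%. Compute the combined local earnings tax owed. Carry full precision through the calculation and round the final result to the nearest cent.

€5,109.97

Junipermouth Municipality, 1 Jan – 24 Aug 2017: 236 days → €140,500 × 3.5% × 236/365 = €3,179.5342
Millwell, 25 Aug – 19 Oct 2017: 56 days → €140,500 × 3.35% × 56/365 = €722.1315
Fairpark, 20 Oct – 31 Dec 2017: 73 days → €140,500 × 4.3% × 73/365 = €1,208.3000
Total = €5,109.9658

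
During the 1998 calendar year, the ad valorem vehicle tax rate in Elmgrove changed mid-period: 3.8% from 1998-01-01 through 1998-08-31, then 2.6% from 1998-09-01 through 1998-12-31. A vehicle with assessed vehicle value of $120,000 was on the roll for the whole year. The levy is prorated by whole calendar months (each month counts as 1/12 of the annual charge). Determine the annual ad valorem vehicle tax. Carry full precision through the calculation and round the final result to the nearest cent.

$4,080.00

1998-01-01 to 1998-08-31: 8 months at 3.8% → $120,000 × 3.8% × 8/12 = $3,040.0000
1998-09-01 to 1998-12-31: 4 months at 2.6% → $120,000 × 2.6% × 4/12 = $1,040.0000
Total = $4,080.0000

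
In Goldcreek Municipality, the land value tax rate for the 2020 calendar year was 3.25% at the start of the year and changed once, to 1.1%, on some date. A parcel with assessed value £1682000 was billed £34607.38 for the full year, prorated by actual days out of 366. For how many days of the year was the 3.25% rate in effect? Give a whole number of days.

163 days

Let d = days at the first rate; then 366 − d days at the second rate.
£1682000 × [3.25%·d + 1.1%·(366−d)] / 366 = £34607.38
Solving gives d = 163, so the new rate took effect on 12 Jun 2020.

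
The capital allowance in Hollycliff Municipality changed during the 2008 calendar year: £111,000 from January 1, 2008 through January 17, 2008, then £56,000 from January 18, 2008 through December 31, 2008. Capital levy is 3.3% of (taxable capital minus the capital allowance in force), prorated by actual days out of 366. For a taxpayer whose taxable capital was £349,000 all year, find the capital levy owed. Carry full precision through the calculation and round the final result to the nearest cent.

£9,584.70

January 1 – January 17, 2008: 17 days, exemption £111,000 → (£349,000 − £111,000) × 3.3% × 17/366 = £364.8033
January 18 – December 31, 2008: 349 days, exemption £56,000 → (£349,000 − £56,000) × 3.3% × 349/366 = £9,219.8934
Total = £9,584.6967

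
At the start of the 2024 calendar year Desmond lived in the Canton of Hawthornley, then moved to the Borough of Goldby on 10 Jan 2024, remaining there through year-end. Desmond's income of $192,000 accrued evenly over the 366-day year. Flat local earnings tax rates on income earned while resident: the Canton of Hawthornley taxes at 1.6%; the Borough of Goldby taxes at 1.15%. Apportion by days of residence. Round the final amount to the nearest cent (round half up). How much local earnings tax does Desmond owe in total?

The Canton of Hawthornley, 1 Jan – 9 Jan 2024: 9 days → $192,000 × 1.6% × 9/366 = $75.5410
The Borough of Goldby, 10 Jan – 31 Dec 2024: 357 days → $192,000 × 1.15% × 357/366 = $2,153.7049
Total = $2,229.2459

$2,229.25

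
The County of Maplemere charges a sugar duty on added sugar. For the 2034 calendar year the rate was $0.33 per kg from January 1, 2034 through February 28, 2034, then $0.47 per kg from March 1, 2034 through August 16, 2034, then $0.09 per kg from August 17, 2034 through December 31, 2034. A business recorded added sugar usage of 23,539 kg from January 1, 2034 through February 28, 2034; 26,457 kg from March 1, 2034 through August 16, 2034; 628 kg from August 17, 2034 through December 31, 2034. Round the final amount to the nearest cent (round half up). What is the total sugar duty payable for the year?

$20,259.18

January 1 – February 28, 2034: 23,539 kg at $0.33/kg → $7,767.87
March 1 – August 16, 2034: 26,457 kg at $0.47/kg → $12,434.79
August 17 – December 31, 2034: 628 kg at $0.09/kg → $56.52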